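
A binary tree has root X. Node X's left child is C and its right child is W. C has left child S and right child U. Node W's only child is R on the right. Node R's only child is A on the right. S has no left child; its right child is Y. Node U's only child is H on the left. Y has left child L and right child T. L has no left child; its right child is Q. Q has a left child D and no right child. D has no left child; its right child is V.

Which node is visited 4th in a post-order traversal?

L

Post-order visits the left subtree, then the right subtree, then the node.
At X: go left to C.
  At C: go left to S.
    At S: no left child.
    At S: go right to Y.
      At Y: go left to L.
        At L: no left child.
        At L: go right to Q.
          At Q: go left to D.
            At D: no left child.
            At D: go right to V.
              V is a leaf — visit V.
            Visit D.
          At Q: no right child.
          Visit Q.
        Visit L.
      At Y: go right to T.
        T is a leaf — visit T.
      Visit Y.
    Visit S.
  At C: go right to U.
    At U: go left to H.
      H is a leaf — visit H.
    At U: no right child.
    Visit U.
  Visit C.
At X: go right to W.
  At W: no left child.
  At W: go right to R.
    At R: no left child.
    At R: go right to A.
      A is a leaf — visit A.
    Visit R.
  Visit W.
Visit X.
Full post-order sequence: V, D, Q, L, T, Y, S, H, U, C, A, R, W, X.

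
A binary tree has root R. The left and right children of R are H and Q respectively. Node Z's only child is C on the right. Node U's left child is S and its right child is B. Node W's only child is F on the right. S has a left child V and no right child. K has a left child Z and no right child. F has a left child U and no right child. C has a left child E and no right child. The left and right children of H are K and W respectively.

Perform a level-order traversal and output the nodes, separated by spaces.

Level-order visits nodes level by level from the root, left to right within each level.
Level 0: R
Level 1: H, Q
Level 2: K, W
Level 3: Z, F
Level 4: C, U
Level 5: E, S, B
Level 6: V

R H Q K W Z F C U E S B V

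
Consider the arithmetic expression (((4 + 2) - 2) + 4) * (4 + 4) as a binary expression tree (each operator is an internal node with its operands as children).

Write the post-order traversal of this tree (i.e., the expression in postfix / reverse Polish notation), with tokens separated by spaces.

Post-order on an expression tree gives postfix notation: for each operator, emit left operand, right operand, then the operator.

4 2 + 2 - 4 + 4 4 + *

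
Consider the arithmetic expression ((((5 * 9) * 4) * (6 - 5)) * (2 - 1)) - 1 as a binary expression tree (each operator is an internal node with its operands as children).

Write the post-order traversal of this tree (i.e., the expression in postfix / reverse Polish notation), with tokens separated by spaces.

5 9 * 4 * 6 5 - * 2 1 - * 1 -

Post-order on an expression tree gives postfix notation: for each operator, emit left operand, right operand, then the operator.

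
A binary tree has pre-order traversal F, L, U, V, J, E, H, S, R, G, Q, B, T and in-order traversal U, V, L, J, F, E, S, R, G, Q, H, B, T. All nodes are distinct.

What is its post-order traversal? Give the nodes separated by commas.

V, U, J, L, Q, G, R, S, T, B, H, E, F

The first element of pre-order is the root; it splits in-order into left and right subtrees.
Root F: left subtree has 4 nodes {U, V, L, J}, right has 8 {E, S, R, G, Q, H, B, T}.
  Root L: left subtree has 2 nodes {U, V}, right has 1 {J}.
    Root U: left subtree has 0 nodes { }, right has 1 {V}.
  Root E: left subtree has 0 nodes { }, right has 7 {S, R, G, Q, H, B, T}.
    Root H: left subtree has 4 nodes {S, R, G, Q}, right has 2 {B, T}.
      Root S: left subtree has 0 nodes { }, right has 3 {R, G, Q}.
        Root R: left subtree has 0 nodes { }, right has 2 {G, Q}.
          Root G: left subtree has 0 nodes { }, right has 1 {Q}.
      Root B: left subtree has 0 nodes { }, right has 1 {T}.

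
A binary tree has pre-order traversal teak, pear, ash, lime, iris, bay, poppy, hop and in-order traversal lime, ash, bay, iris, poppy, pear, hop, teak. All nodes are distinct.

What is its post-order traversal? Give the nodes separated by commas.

lime, bay, poppy, iris, ash, hop, pear, teak

The first element of pre-order is the root; it splits in-order into left and right subtrees.
Root teak: left subtree has 7 nodes {lime, ash, bay, iris, poppy, pear, hop}, right has 0 { }.
  Root pear: left subtree has 5 nodes {lime, ash, bay, iris, poppy}, right has 1 {hop}.
    Root ash: left subtree has 1 node {lime}, right has 3 {bay, iris, poppy}.
      Root iris: left subtree has 1 node {bay}, right has 1 {poppy}.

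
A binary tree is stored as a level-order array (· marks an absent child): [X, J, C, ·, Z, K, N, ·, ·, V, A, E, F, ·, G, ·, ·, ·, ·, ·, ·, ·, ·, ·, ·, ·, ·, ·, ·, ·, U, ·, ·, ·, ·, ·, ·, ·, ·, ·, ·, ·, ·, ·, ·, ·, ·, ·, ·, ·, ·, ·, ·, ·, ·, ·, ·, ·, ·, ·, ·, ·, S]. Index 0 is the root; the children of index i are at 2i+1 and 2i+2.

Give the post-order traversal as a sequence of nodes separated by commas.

V, A, Z, J, E, F, K, S, U, G, N, C, X

Post-order visits the left subtree, then the right subtree, then the node.
At X: go left to J.
  At J: no left child.
  At J: go right to Z.
    At Z: go left to V.
      V is a leaf — visit V.
    At Z: go right to A.
      A is a leaf — visit A.
    Visit Z.
  Visit J.
At X: go right to C.
  At C: go left to K.
    At K: go left to E.
      E is a leaf — visit E.
    At K: go right to F.
      F is a leaf — visit F.
    Visit K.
  At C: go right to N.
    At N: no left child.
    At N: go right to G.
      At G: no left child.
      At G: go right to U.
        At U: no left child.
        At U: go right to S.
          S is a leaf — visit S.
        Visit U.
      Visit G.
    Visit N.
  Visit C.
Visit X.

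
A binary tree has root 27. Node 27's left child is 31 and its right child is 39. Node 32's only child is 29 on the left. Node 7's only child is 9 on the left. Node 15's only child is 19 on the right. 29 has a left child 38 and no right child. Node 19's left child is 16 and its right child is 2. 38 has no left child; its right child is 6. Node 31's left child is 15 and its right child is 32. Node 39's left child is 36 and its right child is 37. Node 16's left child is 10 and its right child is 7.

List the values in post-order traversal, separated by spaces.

10 9 7 16 2 19 15 6 38 29 32 31 36 37 39 27

Post-order visits the left subtree, then the right subtree, then the node.
At 27: go left to 31.
  At 31: go left to 15.
    At 15: no left child.
    At 15: go right to 19.
      At 19: go left to 16.
        At 16: go left to 10.
          10 is a leaf — visit 10.
        At 16: go right to 7.
          At 7: go left to 9.
            9 is a leaf — visit 9.
          At 7: no right child.
          Visit 7.
        Visit 16.
      At 19: go right to 2.
        2 is a leaf — visit 2.
      Visit 19.
    Visit 15.
  At 31: go right to 32.
    At 32: go left to 29.
      At 29: go left to 38.
        At 38: no left child.
        At 38: go right to 6.
          6 is a leaf — visit 6.
        Visit 38.
      At 29: no right child.
      Visit 29.
    At 32: no right child.
    Visit 32.
  Visit 31.
At 27: go right to 39.
  At 39: go left to 36.
    36 is a leaf — visit 36.
  At 39: go right to 37.
    37 is a leaf — visit 37.
  Visit 39.
Visit 27.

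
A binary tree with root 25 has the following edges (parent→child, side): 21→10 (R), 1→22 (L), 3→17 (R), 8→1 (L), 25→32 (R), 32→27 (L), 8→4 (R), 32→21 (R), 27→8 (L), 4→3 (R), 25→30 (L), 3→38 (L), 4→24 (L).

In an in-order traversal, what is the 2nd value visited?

25

In-order visits the left subtree, then the node, then the right subtree.
At 25: go left to 30.
  30 is a leaf — visit 30.
Visit 25.
At 25: go right to 32.
  At 32: go left to 27.
    At 27: go left to 8.
      At 8: go left to 1.
        At 1: go left to 22.
          22 is a leaf — visit 22.
        Visit 1.
        At 1: no right child.
      Visit 8.
      At 8: go right to 4.
        At 4: go left to 24.
          24 is a leaf — visit 24.
        Visit 4.
        At 4: go right to 3.
          At 3: go left to 38.
            38 is a leaf — visit 38.
          Visit 3.
          At 3: go right to 17.
            17 is a leaf — visit 17.
    Visit 27.
    At 27: no right child.
  Visit 32.
  At 32: go right to 21.
    At 21: no left child.
    Visit 21.
    At 21: go right to 10.
      10 is a leaf — visit 10.
Full in-order sequence: 30, 25, 22, 1, 8, 24, 4, 38, 3, 17, 27, 32, 21, 10.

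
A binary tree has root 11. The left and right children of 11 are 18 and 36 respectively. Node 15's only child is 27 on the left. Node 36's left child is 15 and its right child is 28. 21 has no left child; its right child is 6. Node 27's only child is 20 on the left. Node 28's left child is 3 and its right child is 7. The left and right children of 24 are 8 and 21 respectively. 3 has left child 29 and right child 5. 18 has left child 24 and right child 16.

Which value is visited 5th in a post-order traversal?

Post-order visits the left subtree, then the right subtree, then the node.
At 11: go left to 18.
  At 18: go left to 24.
    At 24: go left to 8.
      8 is a leaf — visit 8.
    At 24: go right to 21.
      At 21: no left child.
      At 21: go right to 6.
        6 is a leaf — visit 6.
      Visit 21.
    Visit 24.
  At 18: go right to 16.
    16 is a leaf — visit 16.
  Visit 18.
At 11: go right to 36.
  At 36: go left to 15.
    At 15: go left to 27.
      At 27: go left to 20.
        20 is a leaf — visit 20.
      At 27: no right child.
      Visit 27.
    At 15: no right child.
    Visit 15.
  At 36: go right to 28.
    At 28: go left to 3.
      At 3: go left to 29.
        29 is a leaf — visit 29.
      At 3: go right to 5.
        5 is a leaf — visit 5.
      Visit 3.
    At 28: go right to 7.
      7 is a leaf — visit 7.
    Visit 28.
  Visit 36.
Visit 11.
Full post-order sequence: 8, 6, 21, 24, 16, 18, 20, 27, 15, 29, 5, 3, 7, 28, 36, 11.

16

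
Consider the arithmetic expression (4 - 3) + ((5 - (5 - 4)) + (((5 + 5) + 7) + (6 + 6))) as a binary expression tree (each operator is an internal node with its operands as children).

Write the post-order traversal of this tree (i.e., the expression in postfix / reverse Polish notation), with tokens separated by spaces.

Post-order on an expression tree gives postfix notation: for each operator, emit left operand, right operand, then the operator.

4 3 - 5 5 4 - - 5 5 + 7 + 6 6 + + + +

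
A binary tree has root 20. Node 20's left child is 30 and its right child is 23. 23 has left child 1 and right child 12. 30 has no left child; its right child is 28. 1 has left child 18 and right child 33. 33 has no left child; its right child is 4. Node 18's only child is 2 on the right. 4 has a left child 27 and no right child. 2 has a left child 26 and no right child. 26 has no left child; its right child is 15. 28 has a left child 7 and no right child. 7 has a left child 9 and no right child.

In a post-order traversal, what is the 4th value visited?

Post-order visits the left subtree, then the right subtree, then the node.
At 20: go left to 30.
  At 30: no left child.
  At 30: go right to 28.
    At 28: go left to 7.
      At 7: go left to 9.
        9 is a leaf — visit 9.
      At 7: no right child.
      Visit 7.
    At 28: no right child.
    Visit 28.
  Visit 30.
At 20: go right to 23.
  At 23: go left to 1.
    At 1: go left to 18.
      At 18: no left child.
      At 18: go right to 2.
        At 2: go left to 26.
          At 26: no left child.
          At 26: go right to 15.
            15 is a leaf — visit 15.
          Visit 26.
        At 2: no right child.
        Visit 2.
      Visit 18.
    At 1: go right to 33.
      At 33: no left child.
      At 33: go right to 4.
        At 4: go left to 27.
          27 is a leaf — visit 27.
        At 4: no right child.
        Visit 4.
      Visit 33.
    Visit 1.
  At 23: go right to 12.
    12 is a leaf — visit 12.
  Visit 23.
Visit 20.
Full post-order sequence: 9, 7, 28, 30, 15, 26, 2, 18, 27, 4, 33, 1, 12, 23, 20.

30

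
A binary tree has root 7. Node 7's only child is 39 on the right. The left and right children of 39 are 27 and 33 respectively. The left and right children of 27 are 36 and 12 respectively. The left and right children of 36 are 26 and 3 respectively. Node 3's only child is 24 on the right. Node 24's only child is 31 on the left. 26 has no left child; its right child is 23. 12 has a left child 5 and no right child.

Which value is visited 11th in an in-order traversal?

In-order visits the left subtree, then the node, then the right subtree.
At 7: no left child.
Visit 7.
At 7: go right to 39.
  At 39: go left to 27.
    At 27: go left to 36.
      At 36: go left to 26.
        At 26: no left child.
        Visit 26.
        At 26: go right to 23.
          23 is a leaf — visit 23.
      Visit 36.
      At 36: go right to 3.
        At 3: no left child.
        Visit 3.
        At 3: go right to 24.
          At 24: go left to 31.
            31 is a leaf — visit 31.
          Visit 24.
          At 24: no right child.
    Visit 27.
    At 27: go right to 12.
      At 12: go left to 5.
        5 is a leaf — visit 5.
      Visit 12.
      At 12: no right child.
  Visit 39.
  At 39: go right to 33.
    33 is a leaf — visit 33.
Full in-order sequence: 7, 26, 23, 36, 3, 31, 24, 27, 5, 12, 39, 33.

39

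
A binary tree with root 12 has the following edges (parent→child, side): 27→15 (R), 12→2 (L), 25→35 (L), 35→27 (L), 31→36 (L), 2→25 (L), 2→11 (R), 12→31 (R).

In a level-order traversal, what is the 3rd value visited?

Level-order visits nodes level by level from the root, left to right within each level.
Level 0: 12
Level 1: 2, 31
Level 2: 25, 11, 36
Level 3: 35
Level 4: 27
Level 5: 15
Full level-order sequence: 12, 2, 31, 25, 11, 36, 35, 27, 15.

31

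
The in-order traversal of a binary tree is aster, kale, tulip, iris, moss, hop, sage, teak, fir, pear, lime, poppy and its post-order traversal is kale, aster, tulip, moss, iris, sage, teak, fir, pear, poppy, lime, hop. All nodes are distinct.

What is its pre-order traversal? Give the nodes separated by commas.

hop, iris, tulip, aster, kale, moss, lime, pear, fir, teak, sage, poppy

The last element of post-order is the root; it splits in-order into left and right subtrees.
Root hop: left subtree has 5 nodes {aster, kale, tulip, iris, moss}, right has 6 {sage, teak, fir, pear, lime, poppy}.
  Root iris: left subtree has 3 nodes {aster, kale, tulip}, right has 1 {moss}.
    Root tulip: left subtree has 2 nodes {aster, kale}, right has 0 { }.
      Root aster: left subtree has 0 nodes { }, right has 1 {kale}.
  Root lime: left subtree has 4 nodes {sage, teak, fir, pear}, right has 1 {poppy}.
    Root pear: left subtree has 3 nodes {sage, teak, fir}, right has 0 { }.
      Root fir: left subtree has 2 nodes {sage, teak}, right has 0 { }.
        Root teak: left subtree has 1 node {sage}, right has 0 { }.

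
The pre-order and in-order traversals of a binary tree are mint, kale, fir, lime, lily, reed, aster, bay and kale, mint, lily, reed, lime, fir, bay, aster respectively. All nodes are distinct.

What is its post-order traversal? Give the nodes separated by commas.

kale, reed, lily, lime, bay, aster, fir, mint

The first element of pre-order is the root; it splits in-order into left and right subtrees.
Root mint: left subtree has 1 node {kale}, right has 6 {lily, reed, lime, fir, bay, aster}.
  Root fir: left subtree has 3 nodes {lily, reed, lime}, right has 2 {bay, aster}.
    Root lime: left subtree has 2 nodes {lily, reed}, right has 0 { }.
      Root lily: left subtree has 0 nodes { }, right has 1 {reed}.
    Root aster: left subtree has 1 node {bay}, right has 0 { }.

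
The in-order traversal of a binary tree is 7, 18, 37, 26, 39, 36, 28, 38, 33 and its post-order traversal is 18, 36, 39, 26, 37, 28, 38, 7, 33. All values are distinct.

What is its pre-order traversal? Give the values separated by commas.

The last element of post-order is the root; it splits in-order into left and right subtrees.
Root 33: left subtree has 8 nodes {7, 18, 37, 26, 39, 36, 28, 38}, right has 0 { }.
  Root 7: left subtree has 0 nodes { }, right has 7 {18, 37, 26, 39, 36, 28, 38}.
    Root 38: left subtree has 6 nodes {18, 37, 26, 39, 36, 28}, right has 0 { }.
      Root 28: left subtree has 5 nodes {18, 37, 26, 39, 36}, right has 0 { }.
        Root 37: left subtree has 1 node {18}, right has 3 {26, 39, 36}.
          Root 26: left subtree has 0 nodes { }, right has 2 {39, 36}.
            Root 39: left subtree has 0 nodes { }, right has 1 {36}.

33, 7, 38, 28, 37, 18, 26, 39, 36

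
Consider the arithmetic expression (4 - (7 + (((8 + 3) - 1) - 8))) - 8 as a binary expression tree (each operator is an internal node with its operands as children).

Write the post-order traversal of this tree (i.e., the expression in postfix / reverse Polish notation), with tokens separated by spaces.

Post-order on an expression tree gives postfix notation: for each operator, emit left operand, right operand, then the operator.

4 7 8 3 + 1 - 8 - + - 8 -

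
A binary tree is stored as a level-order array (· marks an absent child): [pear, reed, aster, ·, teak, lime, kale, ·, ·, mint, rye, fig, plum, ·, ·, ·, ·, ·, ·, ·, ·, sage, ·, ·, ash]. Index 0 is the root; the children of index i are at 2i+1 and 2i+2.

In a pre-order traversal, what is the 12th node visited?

kale

Pre-order visits the node, then its left subtree, then its right subtree.
Visit pear.
At pear: go left to reed.
  Visit reed.
  At reed: no left child.
  At reed: go right to teak.
    Visit teak.
    At teak: go left to mint.
      mint is a leaf — visit mint.
    At teak: go right to rye.
      Visit rye.
      At rye: go left to sage.
        sage is a leaf — visit sage.
      At rye: no right child.
At pear: go right to aster.
  Visit aster.
  At aster: go left to lime.
    Visit lime.
    At lime: go left to fig.
      Visit fig.
      At fig: no left child.
      At fig: go right to ash.
        ash is a leaf — visit ash.
    At lime: go right to plum.
      plum is a leaf — visit plum.
  At aster: go right to kale.
    kale is a leaf — visit kale.
Full pre-order sequence: pear, reed, teak, mint, rye, sage, aster, lime, fig, ash, plum, kale.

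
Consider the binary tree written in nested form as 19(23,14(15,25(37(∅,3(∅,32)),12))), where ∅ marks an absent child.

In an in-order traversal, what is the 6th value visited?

In-order visits the left subtree, then the node, then the right subtree.
At 19: go left to 23.
  23 is a leaf — visit 23.
Visit 19.
At 19: go right to 14.
  At 14: go left to 15.
    15 is a leaf — visit 15.
  Visit 14.
  At 14: go right to 25.
    At 25: go left to 37.
      At 37: no left child.
      Visit 37.
      At 37: go right to 3.
        At 3: no left child.
        Visit 3.
        At 3: go right to 32.
          32 is a leaf — visit 32.
    Visit 25.
    At 25: go right to 12.
      12 is a leaf — visit 12.
Full in-order sequence: 23, 19, 15, 14, 37, 3, 32, 25, 12.

3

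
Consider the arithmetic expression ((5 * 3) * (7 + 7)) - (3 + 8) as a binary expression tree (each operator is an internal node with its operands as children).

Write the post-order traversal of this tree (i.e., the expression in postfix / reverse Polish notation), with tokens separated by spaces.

5 3 * 7 7 + * 3 8 + -

Post-order on an expression tree gives postfix notation: for each operator, emit left operand, right operand, then the operator.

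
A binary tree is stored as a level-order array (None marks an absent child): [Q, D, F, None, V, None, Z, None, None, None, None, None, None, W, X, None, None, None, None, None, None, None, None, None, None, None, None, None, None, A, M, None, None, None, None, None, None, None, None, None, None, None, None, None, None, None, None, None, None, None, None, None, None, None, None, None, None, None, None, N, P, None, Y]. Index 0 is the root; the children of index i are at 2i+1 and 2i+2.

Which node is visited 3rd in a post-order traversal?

W

Post-order visits the left subtree, then the right subtree, then the node.
At Q: go left to D.
  At D: no left child.
  At D: go right to V.
    V is a leaf — visit V.
  Visit D.
At Q: go right to F.
  At F: no left child.
  At F: go right to Z.
    At Z: go left to W.
      W is a leaf — visit W.
    At Z: go right to X.
      At X: go left to A.
        At A: go left to N.
          N is a leaf — visit N.
        At A: go right to P.
          P is a leaf — visit P.
        Visit A.
      At X: go right to M.
        At M: no left child.
        At M: go right to Y.
          Y is a leaf — visit Y.
        Visit M.
      Visit X.
    Visit Z.
  Visit F.
Visit Q.
Full post-order sequence: V, D, W, N, P, A, Y, M, X, Z, F, Q.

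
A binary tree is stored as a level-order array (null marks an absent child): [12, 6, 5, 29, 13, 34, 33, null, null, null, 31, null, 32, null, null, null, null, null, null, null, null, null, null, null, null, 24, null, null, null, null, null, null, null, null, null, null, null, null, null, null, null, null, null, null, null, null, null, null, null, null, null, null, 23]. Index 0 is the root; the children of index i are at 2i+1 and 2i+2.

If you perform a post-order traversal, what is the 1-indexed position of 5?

Post-order visits the left subtree, then the right subtree, then the node.
At 12: go left to 6.
  At 6: go left to 29.
    29 is a leaf — visit 29.
  At 6: go right to 13.
    At 13: no left child.
    At 13: go right to 31.
      31 is a leaf — visit 31.
    Visit 13.
  Visit 6.
At 12: go right to 5.
  At 5: go left to 34.
    At 34: no left child.
    At 34: go right to 32.
      At 32: go left to 24.
        At 24: no left child.
        At 24: go right to 23.
          23 is a leaf — visit 23.
        Visit 24.
      At 32: no right child.
      Visit 32.
    Visit 34.
  At 5: go right to 33.
    33 is a leaf — visit 33.
  Visit 5.
Visit 12.
Full post-order sequence: 29, 31, 13, 6, 23, 24, 32, 34, 33, 5, 12.

10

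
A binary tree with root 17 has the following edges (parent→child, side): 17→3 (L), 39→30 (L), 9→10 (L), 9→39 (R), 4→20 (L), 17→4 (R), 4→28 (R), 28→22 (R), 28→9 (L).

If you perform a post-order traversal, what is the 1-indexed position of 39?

5

Post-order visits the left subtree, then the right subtree, then the node.
At 17: go left to 3.
  3 is a leaf — visit 3.
At 17: go right to 4.
  At 4: go left to 20.
    20 is a leaf — visit 20.
  At 4: go right to 28.
    At 28: go left to 9.
      At 9: go left to 10.
        10 is a leaf — visit 10.
      At 9: go right to 39.
        At 39: go left to 30.
          30 is a leaf — visit 30.
        At 39: no right child.
        Visit 39.
      Visit 9.
    At 28: go right to 22.
      22 is a leaf — visit 22.
    Visit 28.
  Visit 4.
Visit 17.
Full post-order sequence: 3, 20, 10, 30, 39, 9, 22, 28, 4, 17.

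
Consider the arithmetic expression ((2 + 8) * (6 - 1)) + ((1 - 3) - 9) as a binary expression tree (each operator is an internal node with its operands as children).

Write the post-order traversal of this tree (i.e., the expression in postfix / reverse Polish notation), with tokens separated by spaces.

Post-order on an expression tree gives postfix notation: for each operator, emit left operand, right operand, then the operator.

2 8 + 6 1 - * 1 3 - 9 - +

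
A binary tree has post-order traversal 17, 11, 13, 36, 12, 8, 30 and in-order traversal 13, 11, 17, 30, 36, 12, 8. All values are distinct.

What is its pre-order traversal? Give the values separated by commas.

The last element of post-order is the root; it splits in-order into left and right subtrees.
Root 30: left subtree has 3 nodes {13, 11, 17}, right has 3 {36, 12, 8}.
  Root 13: left subtree has 0 nodes { }, right has 2 {11, 17}.
    Root 11: left subtree has 0 nodes { }, right has 1 {17}.
  Root 8: left subtree has 2 nodes {36, 12}, right has 0 { }.
    Root 12: left subtree has 1 node {36}, right has 0 { }.

30, 13, 11, 17, 8, 12, 36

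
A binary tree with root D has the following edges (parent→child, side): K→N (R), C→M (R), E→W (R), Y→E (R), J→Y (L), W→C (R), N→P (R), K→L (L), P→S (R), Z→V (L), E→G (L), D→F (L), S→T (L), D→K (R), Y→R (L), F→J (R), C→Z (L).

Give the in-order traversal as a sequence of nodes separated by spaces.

F R Y G E W V Z C M J D L K N P T S

In-order visits the left subtree, then the node, then the right subtree.
At D: go left to F.
  At F: no left child.
  Visit F.
  At F: go right to J.
    At J: go left to Y.
      At Y: go left to R.
        R is a leaf — visit R.
      Visit Y.
      At Y: go right to E.
        At E: go left to G.
          G is a leaf — visit G.
        Visit E.
        At E: go right to W.
          At W: no left child.
          Visit W.
          At W: go right to C.
            At C: go left to Z.
              At Z: go left to V.
                V is a leaf — visit V.
              Visit Z.
              At Z: no right child.
            Visit C.
            At C: go right to M.
              M is a leaf — visit M.
    Visit J.
    At J: no right child.
Visit D.
At D: go right to K.
  At K: go left to L.
    L is a leaf — visit L.
  Visit K.
  At K: go right to N.
    At N: no left child.
    Visit N.
    At N: go right to P.
      At P: no left child.
      Visit P.
      At P: go right to S.
        At S: go left to T.
          T is a leaf — visit T.
        Visit S.
        At S: no right child.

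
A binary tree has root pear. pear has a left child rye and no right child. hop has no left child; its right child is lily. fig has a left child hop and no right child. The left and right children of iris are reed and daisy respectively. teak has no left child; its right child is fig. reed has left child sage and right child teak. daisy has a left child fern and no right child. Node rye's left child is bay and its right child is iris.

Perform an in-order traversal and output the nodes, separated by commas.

In-order visits the left subtree, then the node, then the right subtree.
At pear: go left to rye.
  At rye: go left to bay.
    bay is a leaf — visit bay.
  Visit rye.
  At rye: go right to iris.
    At iris: go left to reed.
      At reed: go left to sage.
        sage is a leaf — visit sage.
      Visit reed.
      At reed: go right to teak.
        At teak: no left child.
        Visit teak.
        At teak: go right to fig.
          At fig: go left to hop.
            At hop: no left child.
            Visit hop.
            At hop: go right to lily.
              lily is a leaf — visit lily.
          Visit fig.
          At fig: no right child.
    Visit iris.
    At iris: go right to daisy.
      At daisy: go left to fern.
        fern is a leaf — visit fern.
      Visit daisy.
      At daisy: no right child.
Visit pear.
At pear: no right child.

bay, rye, sage, reed, teak, hop, lily, fig, iris, fern, daisy, pear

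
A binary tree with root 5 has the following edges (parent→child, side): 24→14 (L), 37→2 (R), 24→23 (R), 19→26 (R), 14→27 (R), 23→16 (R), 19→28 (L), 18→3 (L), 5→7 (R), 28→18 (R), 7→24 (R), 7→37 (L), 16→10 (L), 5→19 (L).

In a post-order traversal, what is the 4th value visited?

Post-order visits the left subtree, then the right subtree, then the node.
At 5: go left to 19.
  At 19: go left to 28.
    At 28: no left child.
    At 28: go right to 18.
      At 18: go left to 3.
        3 is a leaf — visit 3.
      At 18: no right child.
      Visit 18.
    Visit 28.
  At 19: go right to 26.
    26 is a leaf — visit 26.
  Visit 19.
At 5: go right to 7.
  At 7: go left to 37.
    At 37: no left child.
    At 37: go right to 2.
      2 is a leaf — visit 2.
    Visit 37.
  At 7: go right to 24.
    At 24: go left to 14.
      At 14: no left child.
      At 14: go right to 27.
        27 is a leaf — visit 27.
      Visit 14.
    At 24: go right to 23.
      At 23: no left child.
      At 23: go right to 16.
        At 16: go left to 10.
          10 is a leaf — visit 10.
        At 16: no right child.
        Visit 16.
      Visit 23.
    Visit 24.
  Visit 7.
Visit 5.
Full post-order sequence: 3, 18, 28, 26, 19, 2, 37, 27, 14, 10, 16, 23, 24, 7, 5.

26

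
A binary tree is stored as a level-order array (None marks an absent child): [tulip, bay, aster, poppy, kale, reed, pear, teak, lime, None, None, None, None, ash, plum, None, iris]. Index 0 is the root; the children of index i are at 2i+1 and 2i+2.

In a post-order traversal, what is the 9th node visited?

Post-order visits the left subtree, then the right subtree, then the node.
At tulip: go left to bay.
  At bay: go left to poppy.
    At poppy: go left to teak.
      At teak: no left child.
      At teak: go right to iris.
        iris is a leaf — visit iris.
      Visit teak.
    At poppy: go right to lime.
      lime is a leaf — visit lime.
    Visit poppy.
  At bay: go right to kale.
    kale is a leaf — visit kale.
  Visit bay.
At tulip: go right to aster.
  At aster: go left to reed.
    reed is a leaf — visit reed.
  At aster: go right to pear.
    At pear: go left to ash.
      ash is a leaf — visit ash.
    At pear: go right to plum.
      plum is a leaf — visit plum.
    Visit pear.
  Visit aster.
Visit tulip.
Full post-order sequence: iris, teak, lime, poppy, kale, bay, reed, ash, plum, pear, aster, tulip.

plum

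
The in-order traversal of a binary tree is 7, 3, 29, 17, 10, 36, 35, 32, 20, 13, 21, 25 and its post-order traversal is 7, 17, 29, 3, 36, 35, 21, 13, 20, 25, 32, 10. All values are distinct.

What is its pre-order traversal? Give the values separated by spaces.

The last element of post-order is the root; it splits in-order into left and right subtrees.
Root 10: left subtree has 4 nodes {7, 3, 29, 17}, right has 7 {36, 35, 32, 20, 13, 21, 25}.
  Root 3: left subtree has 1 node {7}, right has 2 {29, 17}.
    Root 29: left subtree has 0 nodes { }, right has 1 {17}.
  Root 32: left subtree has 2 nodes {36, 35}, right has 4 {20, 13, 21, 25}.
    Root 35: left subtree has 1 node {36}, right has 0 { }.
    Root 25: left subtree has 3 nodes {20, 13, 21}, right has 0 { }.
      Root 20: left subtree has 0 nodes { }, right has 2 {13, 21}.
        Root 13: left subtree has 0 nodes { }, right has 1 {21}.

10 3 7 29 17 32 35 36 25 20 13 21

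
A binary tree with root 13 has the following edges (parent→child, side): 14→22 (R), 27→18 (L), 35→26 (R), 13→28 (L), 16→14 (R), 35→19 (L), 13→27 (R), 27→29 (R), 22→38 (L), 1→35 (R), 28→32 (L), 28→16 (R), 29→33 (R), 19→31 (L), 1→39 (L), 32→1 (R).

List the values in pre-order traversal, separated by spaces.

13 28 32 1 39 35 19 31 26 16 14 22 38 27 18 29 33

Pre-order visits the node, then its left subtree, then its right subtree.
Visit 13.
At 13: go left to 28.
  Visit 28.
  At 28: go left to 32.
    Visit 32.
    At 32: no left child.
    At 32: go right to 1.
      Visit 1.
      At 1: go left to 39.
        39 is a leaf — visit 39.
      At 1: go right to 35.
        Visit 35.
        At 35: go left to 19.
          Visit 19.
          At 19: go left to 31.
            31 is a leaf — visit 31.
          At 19: no right child.
        At 35: go right to 26.
          26 is a leaf — visit 26.
  At 28: go right to 16.
    Visit 16.
    At 16: no left child.
    At 16: go right to 14.
      Visit 14.
      At 14: no left child.
      At 14: go right to 22.
        Visit 22.
        At 22: go left to 38.
          38 is a leaf — visit 38.
        At 22: no right child.
At 13: go right to 27.
  Visit 27.
  At 27: go left to 18.
    18 is a leaf — visit 18.
  At 27: go right to 29.
    Visit 29.
    At 29: no left child.
    At 29: go right to 33.
      33 is a leaf — visit 33.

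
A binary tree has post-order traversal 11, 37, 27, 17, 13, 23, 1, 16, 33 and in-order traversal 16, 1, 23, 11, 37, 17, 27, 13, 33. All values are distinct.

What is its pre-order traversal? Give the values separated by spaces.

The last element of post-order is the root; it splits in-order into left and right subtrees.
Root 33: left subtree has 8 nodes {16, 1, 23, 11, 37, 17, 27, 13}, right has 0 { }.
  Root 16: left subtree has 0 nodes { }, right has 7 {1, 23, 11, 37, 17, 27, 13}.
    Root 1: left subtree has 0 nodes { }, right has 6 {23, 11, 37, 17, 27, 13}.
      Root 23: left subtree has 0 nodes { }, right has 5 {11, 37, 17, 27, 13}.
        Root 13: left subtree has 4 nodes {11, 37, 17, 27}, right has 0 { }.
          Root 17: left subtree has 2 nodes {11, 37}, right has 1 {27}.
            Root 37: left subtree has 1 node {11}, right has 0 { }.

33 16 1 23 13 17 37 11 27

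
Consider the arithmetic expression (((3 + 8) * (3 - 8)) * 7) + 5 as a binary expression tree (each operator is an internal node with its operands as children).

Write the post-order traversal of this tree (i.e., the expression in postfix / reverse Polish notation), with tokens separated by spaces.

Post-order on an expression tree gives postfix notation: for each operator, emit left operand, right operand, then the operator.

3 8 + 3 8 - * 7 * 5 +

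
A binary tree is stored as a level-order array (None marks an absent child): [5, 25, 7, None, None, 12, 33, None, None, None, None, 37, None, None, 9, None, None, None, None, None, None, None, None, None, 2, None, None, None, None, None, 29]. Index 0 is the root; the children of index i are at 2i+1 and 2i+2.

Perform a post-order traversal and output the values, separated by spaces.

25 2 37 12 29 9 33 7 5

Post-order visits the left subtree, then the right subtree, then the node.
At 5: go left to 25.
  25 is a leaf — visit 25.
At 5: go right to 7.
  At 7: go left to 12.
    At 12: go left to 37.
      At 37: no left child.
      At 37: go right to 2.
        2 is a leaf — visit 2.
      Visit 37.
    At 12: no right child.
    Visit 12.
  At 7: go right to 33.
    At 33: no left child.
    At 33: go right to 9.
      At 9: no left child.
      At 9: go right to 29.
        29 is a leaf — visit 29.
      Visit 9.
    Visit 33.
  Visit 7.
Visit 5.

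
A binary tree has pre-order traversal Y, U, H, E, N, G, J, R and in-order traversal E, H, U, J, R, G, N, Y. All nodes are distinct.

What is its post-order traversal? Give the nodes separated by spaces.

E H R J G N U Y

The first element of pre-order is the root; it splits in-order into left and right subtrees.
Root Y: left subtree has 7 nodes {E, H, U, J, R, G, N}, right has 0 { }.
  Root U: left subtree has 2 nodes {E, H}, right has 4 {J, R, G, N}.
    Root H: left subtree has 1 node {E}, right has 0 { }.
    Root N: left subtree has 3 nodes {J, R, G}, right has 0 { }.
      Root G: left subtree has 2 nodes {J, R}, right has 0 { }.
        Root J: left subtree has 0 nodes { }, right has 1 {R}.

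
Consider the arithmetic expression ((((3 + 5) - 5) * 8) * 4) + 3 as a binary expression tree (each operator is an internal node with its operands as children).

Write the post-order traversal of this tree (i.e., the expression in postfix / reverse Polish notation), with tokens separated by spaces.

3 5 + 5 - 8 * 4 * 3 +

Post-order on an expression tree gives postfix notation: for each operator, emit left operand, right operand, then the operator.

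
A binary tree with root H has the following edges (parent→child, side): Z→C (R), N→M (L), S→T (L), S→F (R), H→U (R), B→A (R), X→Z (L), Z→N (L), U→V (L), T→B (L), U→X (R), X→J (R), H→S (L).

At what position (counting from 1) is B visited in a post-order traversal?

2

Post-order visits the left subtree, then the right subtree, then the node.
At H: go left to S.
  At S: go left to T.
    At T: go left to B.
      At B: no left child.
      At B: go right to A.
        A is a leaf — visit A.
      Visit B.
    At T: no right child.
    Visit T.
  At S: go right to F.
    F is a leaf — visit F.
  Visit S.
At H: go right to U.
  At U: go left to V.
    V is a leaf — visit V.
  At U: go right to X.
    At X: go left to Z.
      At Z: go left to N.
        At N: go left to M.
          M is a leaf — visit M.
        At N: no right child.
        Visit N.
      At Z: go right to C.
        C is a leaf — visit C.
      Visit Z.
    At X: go right to J.
      J is a leaf — visit J.
    Visit X.
  Visit U.
Visit H.
Full post-order sequence: A, B, T, F, S, V, M, N, C, Z, J, X, U, H.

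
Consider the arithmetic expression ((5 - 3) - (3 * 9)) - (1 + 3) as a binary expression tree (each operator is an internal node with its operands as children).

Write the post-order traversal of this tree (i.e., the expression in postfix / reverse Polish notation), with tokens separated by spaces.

Post-order on an expression tree gives postfix notation: for each operator, emit left operand, right operand, then the operator.

5 3 - 3 9 * - 1 3 + -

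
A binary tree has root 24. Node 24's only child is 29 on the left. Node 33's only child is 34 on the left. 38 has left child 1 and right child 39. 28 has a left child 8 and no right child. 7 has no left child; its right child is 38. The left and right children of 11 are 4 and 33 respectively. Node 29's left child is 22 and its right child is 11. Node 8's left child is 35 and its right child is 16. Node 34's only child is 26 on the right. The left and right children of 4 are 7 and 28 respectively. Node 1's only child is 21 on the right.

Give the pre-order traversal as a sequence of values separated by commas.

24, 29, 22, 11, 4, 7, 38, 1, 21, 39, 28, 8, 35, 16, 33, 34, 26

Pre-order visits the node, then its left subtree, then its right subtree.
Visit 24.
At 24: go left to 29.
  Visit 29.
  At 29: go left to 22.
    22 is a leaf — visit 22.
  At 29: go right to 11.
    Visit 11.
    At 11: go left to 4.
      Visit 4.
      At 4: go left to 7.
        Visit 7.
        At 7: no left child.
        At 7: go right to 38.
          Visit 38.
          At 38: go left to 1.
            Visit 1.
            At 1: no left child.
            At 1: go right to 21.
              21 is a leaf — visit 21.
          At 38: go right to 39.
            39 is a leaf — visit 39.
      At 4: go right to 28.
        Visit 28.
        At 28: go left to 8.
          Visit 8.
          At 8: go left to 35.
            35 is a leaf — visit 35.
          At 8: go right to 16.
            16 is a leaf — visit 16.
        At 28: no right child.
    At 11: go right to 33.
      Visit 33.
      At 33: go left to 34.
        Visit 34.
        At 34: no left child.
        At 34: go right to 26.
          26 is a leaf — visit 26.
      At 33: no right child.
At 24: no right child.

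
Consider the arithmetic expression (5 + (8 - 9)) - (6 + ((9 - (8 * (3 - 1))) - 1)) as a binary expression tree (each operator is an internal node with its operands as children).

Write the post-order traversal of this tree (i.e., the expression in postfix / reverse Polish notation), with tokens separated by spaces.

5 8 9 - + 6 9 8 3 1 - * - 1 - + -

Post-order on an expression tree gives postfix notation: for each operator, emit left operand, right operand, then the operator.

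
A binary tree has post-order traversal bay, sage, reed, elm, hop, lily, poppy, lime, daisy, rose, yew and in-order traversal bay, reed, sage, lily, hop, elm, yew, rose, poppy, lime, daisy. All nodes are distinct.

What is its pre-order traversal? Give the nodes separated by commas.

yew, lily, reed, bay, sage, hop, elm, rose, daisy, lime, poppy

The last element of post-order is the root; it splits in-order into left and right subtrees.
Root yew: left subtree has 6 nodes {bay, reed, sage, lily, hop, elm}, right has 4 {rose, poppy, lime, daisy}.
  Root lily: left subtree has 3 nodes {bay, reed, sage}, right has 2 {hop, elm}.
    Root reed: left subtree has 1 node {bay}, right has 1 {sage}.
    Root hop: left subtree has 0 nodes { }, right has 1 {elm}.
  Root rose: left subtree has 0 nodes { }, right has 3 {poppy, lime, daisy}.
    Root daisy: left subtree has 2 nodes {poppy, lime}, right has 0 { }.
      Root lime: left subtree has 1 node {poppy}, right has 0 { }.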